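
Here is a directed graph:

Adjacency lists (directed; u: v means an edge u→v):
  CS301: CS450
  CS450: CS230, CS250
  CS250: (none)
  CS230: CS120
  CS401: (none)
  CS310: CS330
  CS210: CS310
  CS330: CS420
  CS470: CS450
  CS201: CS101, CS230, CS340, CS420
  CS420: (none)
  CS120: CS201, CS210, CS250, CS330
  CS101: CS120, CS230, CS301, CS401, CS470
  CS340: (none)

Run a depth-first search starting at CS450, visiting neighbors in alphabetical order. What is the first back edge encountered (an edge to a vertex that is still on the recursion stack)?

DFS from CS450 (visiting neighbors in alphabetical order); mark gray on enter, black on exit:
CS450 gray
  CS230 gray
    CS120 gray
      CS201 gray
        CS101 gray
          CS101→CS120: CS120 is gray → back edge
First back edge: CS101 → CS120.

CS101→CS120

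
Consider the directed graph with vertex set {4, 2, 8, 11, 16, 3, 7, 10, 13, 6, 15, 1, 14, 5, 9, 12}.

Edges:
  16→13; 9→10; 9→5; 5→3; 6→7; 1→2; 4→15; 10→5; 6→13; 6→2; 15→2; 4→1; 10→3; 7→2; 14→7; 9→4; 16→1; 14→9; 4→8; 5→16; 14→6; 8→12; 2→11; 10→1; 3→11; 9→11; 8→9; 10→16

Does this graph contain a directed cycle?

DFS with white/gray/black marking, starting from 2:
2 gray
  11 gray
  11 black
2 black
4 gray
  8 gray
    9 gray
      9→11: 11 black — skip
      5 gray
        3 gray
          3→11: 11 black — skip
        3 black
        16 gray
          1 gray
            1→2: 2 black — skip
          1 black
          13 gray
          13 black
        16 black
      5 black
      9→4: 4 is gray → back edge
Back edge found, so a cycle exists: 4 → 8 → 9 → 4.

Yes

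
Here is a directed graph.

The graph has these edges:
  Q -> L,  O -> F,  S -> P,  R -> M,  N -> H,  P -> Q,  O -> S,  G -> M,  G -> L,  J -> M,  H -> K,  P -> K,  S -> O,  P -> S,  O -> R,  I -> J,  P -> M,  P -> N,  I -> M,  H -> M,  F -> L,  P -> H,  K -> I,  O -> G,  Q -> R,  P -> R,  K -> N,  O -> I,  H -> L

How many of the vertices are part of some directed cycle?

6

A vertex is on a directed cycle iff it belongs to a strongly connected component of size ≥ 2 (or has a self-loop).
The vertices on cycles are {H, K, N, O, P, S} — 6 in total.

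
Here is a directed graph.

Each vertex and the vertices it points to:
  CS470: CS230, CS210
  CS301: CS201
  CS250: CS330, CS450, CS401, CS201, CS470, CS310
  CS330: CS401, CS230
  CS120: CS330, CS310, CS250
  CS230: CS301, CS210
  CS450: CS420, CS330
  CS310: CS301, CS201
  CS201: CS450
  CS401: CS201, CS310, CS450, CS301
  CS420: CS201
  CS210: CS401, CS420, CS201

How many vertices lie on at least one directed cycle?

A vertex is on a directed cycle iff it belongs to a strongly connected component of size ≥ 2 (or has a self-loop).
The vertices on cycles are {CS201, CS210, CS230, CS301, CS310, CS330, CS401, CS420, CS450} — 9 in total.

9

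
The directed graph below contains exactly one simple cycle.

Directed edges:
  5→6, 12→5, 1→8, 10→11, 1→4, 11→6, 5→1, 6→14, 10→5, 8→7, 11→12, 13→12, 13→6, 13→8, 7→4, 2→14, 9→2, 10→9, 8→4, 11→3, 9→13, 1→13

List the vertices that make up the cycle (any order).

1, 5, 12, 13

DFS with gray/black marking from 5:
5 gray
  1 gray
    8 gray
      7 gray
        4 gray
        4 black
      7 black
      8→4: 4 black — skip
    8 black
    1→4: 4 black — skip
    13 gray
      13→8: 8 black — skip
      12 gray
        12→5: 5 is gray → back edge
Back edge closes the cycle 5 → 1 → 13 → 12 → 5; its vertices are {1, 5, 12, 13}.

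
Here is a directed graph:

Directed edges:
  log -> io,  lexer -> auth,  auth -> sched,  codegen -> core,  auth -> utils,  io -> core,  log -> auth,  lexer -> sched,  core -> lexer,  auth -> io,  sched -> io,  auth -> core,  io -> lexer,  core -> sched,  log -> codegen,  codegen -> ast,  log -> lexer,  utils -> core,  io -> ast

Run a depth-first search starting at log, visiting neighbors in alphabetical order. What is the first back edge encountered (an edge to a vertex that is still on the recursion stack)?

DFS from log (visiting neighbors in alphabetical order); mark gray on enter, black on exit:
log gray
  auth gray
    core gray
      lexer gray
        lexer→auth: auth is gray → back edge
First back edge: lexer → auth.

lexer->auth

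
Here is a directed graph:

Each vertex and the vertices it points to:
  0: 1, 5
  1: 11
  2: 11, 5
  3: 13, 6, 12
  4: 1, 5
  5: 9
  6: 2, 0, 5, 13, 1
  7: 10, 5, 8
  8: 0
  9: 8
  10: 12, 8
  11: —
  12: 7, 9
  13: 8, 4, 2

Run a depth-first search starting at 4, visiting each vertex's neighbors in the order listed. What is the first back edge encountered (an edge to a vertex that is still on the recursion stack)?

0→5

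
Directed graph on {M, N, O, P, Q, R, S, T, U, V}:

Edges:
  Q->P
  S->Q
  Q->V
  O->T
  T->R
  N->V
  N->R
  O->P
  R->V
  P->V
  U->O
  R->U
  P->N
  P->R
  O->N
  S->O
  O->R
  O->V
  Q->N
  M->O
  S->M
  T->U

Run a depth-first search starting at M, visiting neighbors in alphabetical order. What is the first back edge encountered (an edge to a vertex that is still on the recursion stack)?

DFS from M (visiting neighbors in alphabetical order); mark gray on enter, black on exit:
M gray
  O gray
    N gray
      R gray
        U gray
          U→O: O is gray → back edge
First back edge: U → O.

U->O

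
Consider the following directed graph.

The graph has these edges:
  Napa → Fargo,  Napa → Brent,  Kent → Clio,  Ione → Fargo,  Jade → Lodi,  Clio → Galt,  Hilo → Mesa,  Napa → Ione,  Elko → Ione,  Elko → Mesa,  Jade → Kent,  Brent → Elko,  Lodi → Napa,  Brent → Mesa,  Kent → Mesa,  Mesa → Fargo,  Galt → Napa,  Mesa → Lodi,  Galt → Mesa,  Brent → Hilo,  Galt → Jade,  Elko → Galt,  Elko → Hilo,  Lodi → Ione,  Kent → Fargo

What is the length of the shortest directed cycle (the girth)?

For each vertex v, BFS finds the shortest path from v back to v.
The shortest such closed walk is Galt → Jade → Kent → Clio → Galt, length 4.

4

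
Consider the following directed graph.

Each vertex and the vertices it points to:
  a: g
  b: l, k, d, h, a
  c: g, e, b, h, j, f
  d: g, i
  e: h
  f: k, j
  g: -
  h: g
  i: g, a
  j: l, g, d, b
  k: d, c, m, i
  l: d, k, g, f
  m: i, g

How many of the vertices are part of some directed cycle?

A vertex is on a directed cycle iff it belongs to a strongly connected component of size ≥ 2 (or has a self-loop).
The vertices on cycles are {b, c, f, j, k, l} — 6 in total.

6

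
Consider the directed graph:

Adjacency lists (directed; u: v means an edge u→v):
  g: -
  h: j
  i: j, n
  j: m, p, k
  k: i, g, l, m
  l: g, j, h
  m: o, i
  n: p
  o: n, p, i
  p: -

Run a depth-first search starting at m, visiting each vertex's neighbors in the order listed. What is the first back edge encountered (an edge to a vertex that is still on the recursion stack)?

DFS from m (visiting each vertex's neighbors in the order listed); mark gray on enter, black on exit:
m gray
  o gray
    n gray
      p gray
      p black
    n black
    o→p: p black — skip
    i gray
      j gray
        j→m: m is gray → back edge
First back edge: j → m.

j→m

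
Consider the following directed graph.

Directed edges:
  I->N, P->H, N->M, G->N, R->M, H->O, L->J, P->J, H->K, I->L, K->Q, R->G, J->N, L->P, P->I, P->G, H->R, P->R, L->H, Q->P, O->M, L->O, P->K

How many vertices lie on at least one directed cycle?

6

A vertex is on a directed cycle iff it belongs to a strongly connected component of size ≥ 2 (or has a self-loop).
The vertices on cycles are {H, I, K, L, P, Q} — 6 in total.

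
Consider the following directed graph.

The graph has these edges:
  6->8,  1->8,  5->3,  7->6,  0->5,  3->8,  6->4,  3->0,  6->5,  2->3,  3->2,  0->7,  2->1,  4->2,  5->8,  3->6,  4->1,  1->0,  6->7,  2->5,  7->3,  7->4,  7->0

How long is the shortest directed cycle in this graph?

2

For each vertex v, BFS finds the shortest path from v back to v.
The shortest such closed walk is 7 → 6 → 7, length 2.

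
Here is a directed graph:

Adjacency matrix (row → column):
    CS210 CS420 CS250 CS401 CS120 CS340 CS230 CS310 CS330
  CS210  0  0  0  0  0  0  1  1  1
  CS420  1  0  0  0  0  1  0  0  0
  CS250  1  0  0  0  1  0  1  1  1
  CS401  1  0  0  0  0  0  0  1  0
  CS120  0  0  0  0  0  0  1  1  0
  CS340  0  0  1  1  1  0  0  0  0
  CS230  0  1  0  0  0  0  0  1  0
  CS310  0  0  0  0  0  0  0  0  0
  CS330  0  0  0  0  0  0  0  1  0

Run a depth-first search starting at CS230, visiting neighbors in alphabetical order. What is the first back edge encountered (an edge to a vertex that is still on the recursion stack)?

CS210->CS230

DFS from CS230 (visiting neighbors in alphabetical order); mark gray on enter, black on exit:
CS230 gray
  CS310 gray
  CS310 black
  CS420 gray
    CS210 gray
      CS210→CS230: CS230 is gray → back edge
First back edge: CS210 → CS230.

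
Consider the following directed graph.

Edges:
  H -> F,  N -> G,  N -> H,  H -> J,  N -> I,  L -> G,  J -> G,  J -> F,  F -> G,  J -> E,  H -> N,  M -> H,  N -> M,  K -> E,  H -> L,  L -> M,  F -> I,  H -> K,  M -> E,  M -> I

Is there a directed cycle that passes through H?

H is on a cycle iff H can reach itself via ≥1 edge.
H → N → H — yes.

Yes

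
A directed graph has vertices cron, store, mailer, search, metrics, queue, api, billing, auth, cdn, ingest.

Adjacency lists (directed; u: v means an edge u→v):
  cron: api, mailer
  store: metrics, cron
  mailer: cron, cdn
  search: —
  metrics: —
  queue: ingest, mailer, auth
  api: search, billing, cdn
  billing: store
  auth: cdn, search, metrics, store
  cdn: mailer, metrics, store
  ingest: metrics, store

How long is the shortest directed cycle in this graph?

For each vertex v, BFS finds the shortest path from v back to v.
The shortest such closed walk is mailer → cron → mailer, length 2.

2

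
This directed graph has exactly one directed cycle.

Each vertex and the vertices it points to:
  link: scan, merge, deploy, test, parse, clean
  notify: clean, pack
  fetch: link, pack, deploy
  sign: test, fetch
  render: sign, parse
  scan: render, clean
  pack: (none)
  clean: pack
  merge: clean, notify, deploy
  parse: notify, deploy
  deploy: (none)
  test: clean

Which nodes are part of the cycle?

link, scan, sign, fetch, render

DFS with gray/black marking from link:
link gray
  scan gray
    render gray
      sign gray
        test gray
          clean gray
            pack gray
            pack black
          clean black
        test black
        fetch gray
          fetch→link: link is gray → back edge
Back edge closes the cycle link → scan → render → sign → fetch → link; its vertices are {link, scan, sign, fetch, render}.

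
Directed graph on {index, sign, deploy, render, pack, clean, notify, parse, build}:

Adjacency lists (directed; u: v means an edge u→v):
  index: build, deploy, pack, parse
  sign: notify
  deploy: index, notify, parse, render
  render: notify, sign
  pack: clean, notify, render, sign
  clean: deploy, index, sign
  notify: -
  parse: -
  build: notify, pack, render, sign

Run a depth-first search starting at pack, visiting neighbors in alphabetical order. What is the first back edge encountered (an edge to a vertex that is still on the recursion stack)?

DFS from pack (visiting neighbors in alphabetical order); mark gray on enter, black on exit:
pack gray
  clean gray
    deploy gray
      index gray
        build gray
          notify gray
          notify black
          build→pack: pack is gray → back edge
First back edge: build → pack.

build→pack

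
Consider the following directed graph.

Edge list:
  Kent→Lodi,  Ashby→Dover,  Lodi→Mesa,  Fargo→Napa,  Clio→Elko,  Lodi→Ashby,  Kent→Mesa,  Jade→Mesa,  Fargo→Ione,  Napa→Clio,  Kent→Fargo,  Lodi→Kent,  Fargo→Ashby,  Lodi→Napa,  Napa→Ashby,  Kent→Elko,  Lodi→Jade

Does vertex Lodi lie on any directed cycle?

Yes

Lodi is on a cycle iff Lodi can reach itself via ≥1 edge.
Lodi → Kent → Lodi — yes.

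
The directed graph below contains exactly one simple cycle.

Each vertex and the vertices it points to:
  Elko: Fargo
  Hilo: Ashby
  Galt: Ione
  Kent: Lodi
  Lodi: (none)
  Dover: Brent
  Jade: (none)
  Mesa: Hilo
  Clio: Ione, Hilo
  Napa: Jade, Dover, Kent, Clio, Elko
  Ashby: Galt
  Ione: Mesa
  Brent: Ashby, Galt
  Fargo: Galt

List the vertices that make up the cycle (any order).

DFS with gray/black marking from Ione:
Ione gray
  Mesa gray
    Hilo gray
      Ashby gray
        Galt gray
          Galt→Ione: Ione is gray → back edge
Back edge closes the cycle Ione → Mesa → Hilo → Ashby → Galt → Ione; its vertices are {Galt, Hilo, Ione, Mesa, Ashby}.

Galt, Hilo, Ione, Mesa, Ashby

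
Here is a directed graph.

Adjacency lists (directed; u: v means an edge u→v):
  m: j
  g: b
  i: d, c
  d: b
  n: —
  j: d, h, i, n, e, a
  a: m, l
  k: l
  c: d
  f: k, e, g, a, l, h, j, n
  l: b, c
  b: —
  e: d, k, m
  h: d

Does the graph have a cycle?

Yes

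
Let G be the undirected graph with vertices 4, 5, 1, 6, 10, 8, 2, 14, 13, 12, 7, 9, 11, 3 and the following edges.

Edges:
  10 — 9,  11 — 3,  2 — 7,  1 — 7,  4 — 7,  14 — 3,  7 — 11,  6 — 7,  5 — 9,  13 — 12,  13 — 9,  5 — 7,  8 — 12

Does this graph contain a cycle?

DFS, tracking each vertex's parent; an edge to a visited non-parent vertex closes a cycle.
Start from 8:
visit 8 (parent –)
  visit 12 (parent 8)
    visit 13 (parent 12)
      13–12: parent, skip
      visit 9 (parent 13)
        9–13: parent, skip
        visit 10 (parent 9)
          10–9: parent, skip
        visit 5 (parent 9)
          5–9: parent, skip
          visit 7 (parent 5)
            visit 11 (parent 7)
              visit 3 (parent 11)
                visit 14 (parent 3)
                  14–3: parent, skip
                3–11: parent, skip
              11–7: parent, skip
            visit 1 (parent 7)
              1–7: parent, skip
            visit 2 (parent 7)
              2–7: parent, skip
            visit 4 (parent 7)
              4–7: parent, skip
            visit 6 (parent 7)
              6–7: parent, skip
            7–5: parent, skip
    12–8: parent, skip
No non-parent visited neighbor found — the graph is a forest.

No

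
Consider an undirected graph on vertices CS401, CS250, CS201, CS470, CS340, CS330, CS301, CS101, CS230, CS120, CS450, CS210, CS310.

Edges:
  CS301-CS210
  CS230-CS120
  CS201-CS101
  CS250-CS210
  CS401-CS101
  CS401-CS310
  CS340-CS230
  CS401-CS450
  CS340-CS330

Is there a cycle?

DFS, tracking each vertex's parent; an edge to a visited non-parent vertex closes a cycle.
Start from CS120:
visit CS120 (parent –)
  visit CS230 (parent CS120)
    CS230–CS120: parent, skip
    visit CS340 (parent CS230)
      visit CS330 (parent CS340)
        CS330–CS340: parent, skip
      CS340–CS230: parent, skip
visit CS401 (parent –)
  visit CS310 (parent CS401)
    CS310–CS401: parent, skip
  visit CS101 (parent CS401)
    visit CS201 (parent CS101)
      CS201–CS101: parent, skip
    CS101–CS401: parent, skip
  visit CS450 (parent CS401)
    CS450–CS401: parent, skip
visit CS250 (parent –)
  visit CS210 (parent CS250)
    CS210–CS250: parent, skip
    visit CS301 (parent CS210)
      CS301–CS210: parent, skip
visit CS470 (parent –)
No non-parent visited neighbor found — the graph is a forest.

No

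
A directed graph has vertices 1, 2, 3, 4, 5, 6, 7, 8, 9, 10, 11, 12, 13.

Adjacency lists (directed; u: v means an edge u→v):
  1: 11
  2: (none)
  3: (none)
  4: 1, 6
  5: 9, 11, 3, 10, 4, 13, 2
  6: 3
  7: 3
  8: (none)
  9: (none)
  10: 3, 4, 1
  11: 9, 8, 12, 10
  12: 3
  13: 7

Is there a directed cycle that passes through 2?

2 lies on a cycle iff there is a path from 2 back to itself.
Exploring from 2, it never reaches itself; equivalently, its strongly connected component is a singleton.

No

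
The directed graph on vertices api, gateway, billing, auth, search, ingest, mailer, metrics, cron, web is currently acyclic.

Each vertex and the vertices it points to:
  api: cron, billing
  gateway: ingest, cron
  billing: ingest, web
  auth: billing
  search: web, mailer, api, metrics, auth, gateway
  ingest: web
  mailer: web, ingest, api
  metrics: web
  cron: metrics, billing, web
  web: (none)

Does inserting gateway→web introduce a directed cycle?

Adding gateway→web creates a cycle iff web can already reach gateway.
Explore from web: no path reaches gateway. The graph stays acyclic.

No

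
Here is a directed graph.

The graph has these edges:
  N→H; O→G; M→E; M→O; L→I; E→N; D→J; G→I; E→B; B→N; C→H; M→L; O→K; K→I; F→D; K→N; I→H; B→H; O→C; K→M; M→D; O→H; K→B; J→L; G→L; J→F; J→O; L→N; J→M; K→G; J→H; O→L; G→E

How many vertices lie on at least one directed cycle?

A vertex is on a directed cycle iff it belongs to a strongly connected component of size ≥ 2 (or has a self-loop).
The vertices on cycles are {D, F, J, K, M, O} — 6 in total.

6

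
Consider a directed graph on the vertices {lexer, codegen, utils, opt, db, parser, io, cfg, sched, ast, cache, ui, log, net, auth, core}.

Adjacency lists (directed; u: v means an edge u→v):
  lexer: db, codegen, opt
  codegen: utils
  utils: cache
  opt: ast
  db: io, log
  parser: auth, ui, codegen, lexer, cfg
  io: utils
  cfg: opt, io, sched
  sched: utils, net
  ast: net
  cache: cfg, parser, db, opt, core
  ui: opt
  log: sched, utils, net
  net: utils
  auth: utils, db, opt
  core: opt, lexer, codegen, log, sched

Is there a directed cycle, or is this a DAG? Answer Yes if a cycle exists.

Yes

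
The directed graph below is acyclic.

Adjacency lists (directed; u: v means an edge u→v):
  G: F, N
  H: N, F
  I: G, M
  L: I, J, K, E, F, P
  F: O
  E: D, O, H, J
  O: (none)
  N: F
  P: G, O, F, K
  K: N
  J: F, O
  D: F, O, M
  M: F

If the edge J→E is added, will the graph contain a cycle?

Yes

Adding J→E creates a cycle iff E can already reach J.
Path from E: E → J.
So E → … → J → E is a cycle.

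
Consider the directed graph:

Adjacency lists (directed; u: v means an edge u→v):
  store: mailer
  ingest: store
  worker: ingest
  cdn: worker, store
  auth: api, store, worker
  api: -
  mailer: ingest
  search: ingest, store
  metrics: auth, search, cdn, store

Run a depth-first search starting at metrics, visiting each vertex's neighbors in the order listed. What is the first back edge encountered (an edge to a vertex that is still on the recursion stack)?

DFS from metrics (visiting each vertex's neighbors in the order listed); mark gray on enter, black on exit:
metrics gray
  auth gray
    api gray
    api black
    store gray
      mailer gray
        ingest gray
          ingest→store: store is gray → back edge
First back edge: ingest → store.

ingest→store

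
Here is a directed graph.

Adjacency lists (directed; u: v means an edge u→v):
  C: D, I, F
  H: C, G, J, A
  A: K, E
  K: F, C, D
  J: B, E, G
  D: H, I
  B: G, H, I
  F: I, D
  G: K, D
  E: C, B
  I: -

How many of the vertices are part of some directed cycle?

10

A vertex is on a directed cycle iff it belongs to a strongly connected component of size ≥ 2 (or has a self-loop).
The vertices on cycles are {A, B, C, D, E, F, G, H, J, K} — 10 in total.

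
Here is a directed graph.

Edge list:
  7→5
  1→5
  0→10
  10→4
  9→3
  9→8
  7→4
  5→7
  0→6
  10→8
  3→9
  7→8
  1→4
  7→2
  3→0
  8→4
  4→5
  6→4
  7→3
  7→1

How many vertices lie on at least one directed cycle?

A vertex is on a directed cycle iff it belongs to a strongly connected component of size ≥ 2 (or has a self-loop).
The vertices on cycles are {0, 1, 3, 4, 5, 6, 7, 8, 9, 10} — 10 in total.

10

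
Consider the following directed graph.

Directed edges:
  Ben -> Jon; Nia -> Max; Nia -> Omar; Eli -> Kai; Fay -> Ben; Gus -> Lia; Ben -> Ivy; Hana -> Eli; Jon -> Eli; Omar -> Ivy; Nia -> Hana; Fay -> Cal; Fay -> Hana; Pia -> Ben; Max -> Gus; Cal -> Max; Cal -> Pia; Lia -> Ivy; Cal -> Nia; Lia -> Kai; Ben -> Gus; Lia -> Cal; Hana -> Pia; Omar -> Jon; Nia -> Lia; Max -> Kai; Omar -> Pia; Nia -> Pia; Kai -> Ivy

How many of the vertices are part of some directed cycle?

A vertex is on a directed cycle iff it belongs to a strongly connected component of size ≥ 2 (or has a self-loop).
The vertices on cycles are {Ben, Cal, Gus, Lia, Max, Nia, Pia, Hana, Omar} — 9 in total.

9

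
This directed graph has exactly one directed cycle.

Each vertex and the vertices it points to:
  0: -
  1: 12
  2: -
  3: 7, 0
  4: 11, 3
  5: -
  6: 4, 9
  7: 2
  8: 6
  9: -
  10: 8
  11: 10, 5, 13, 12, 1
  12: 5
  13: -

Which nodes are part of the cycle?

4, 6, 8, 10, 11

DFS with gray/black marking from 4:
4 gray
  11 gray
    10 gray
      8 gray
        6 gray
          6→4: 4 is gray → back edge
Back edge closes the cycle 4 → 11 → 10 → 8 → 6 → 4; its vertices are {4, 6, 8, 10, 11}.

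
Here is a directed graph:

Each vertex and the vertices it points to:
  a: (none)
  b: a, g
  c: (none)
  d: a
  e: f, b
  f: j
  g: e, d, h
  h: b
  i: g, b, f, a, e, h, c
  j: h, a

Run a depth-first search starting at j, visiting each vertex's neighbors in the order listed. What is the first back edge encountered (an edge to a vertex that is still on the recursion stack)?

f→j

DFS from j (visiting each vertex's neighbors in the order listed); mark gray on enter, black on exit:
j gray
  h gray
    b gray
      a gray
      a black
      g gray
        e gray
          f gray
            f→j: j is gray → back edge
First back edge: f → j.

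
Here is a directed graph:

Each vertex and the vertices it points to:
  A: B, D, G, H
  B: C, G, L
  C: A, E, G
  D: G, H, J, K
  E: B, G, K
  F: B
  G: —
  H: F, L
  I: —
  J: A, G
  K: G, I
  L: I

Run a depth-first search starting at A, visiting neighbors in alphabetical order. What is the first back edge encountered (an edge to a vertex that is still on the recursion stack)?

C->A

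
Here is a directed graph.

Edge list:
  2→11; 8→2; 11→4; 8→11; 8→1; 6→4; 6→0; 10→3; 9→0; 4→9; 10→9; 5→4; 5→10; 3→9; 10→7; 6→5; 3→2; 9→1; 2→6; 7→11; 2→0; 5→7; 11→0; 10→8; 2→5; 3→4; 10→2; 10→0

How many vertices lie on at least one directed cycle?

A vertex is on a directed cycle iff it belongs to a strongly connected component of size ≥ 2 (or has a self-loop).
The vertices on cycles are {2, 3, 5, 6, 8, 10} — 6 in total.

6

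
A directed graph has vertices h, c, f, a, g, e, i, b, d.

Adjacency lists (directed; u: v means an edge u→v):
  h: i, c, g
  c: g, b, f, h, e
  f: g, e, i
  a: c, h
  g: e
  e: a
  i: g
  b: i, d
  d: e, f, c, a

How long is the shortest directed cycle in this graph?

For each vertex v, BFS finds the shortest path from v back to v.
The shortest such closed walk is h → c → h, length 2.

2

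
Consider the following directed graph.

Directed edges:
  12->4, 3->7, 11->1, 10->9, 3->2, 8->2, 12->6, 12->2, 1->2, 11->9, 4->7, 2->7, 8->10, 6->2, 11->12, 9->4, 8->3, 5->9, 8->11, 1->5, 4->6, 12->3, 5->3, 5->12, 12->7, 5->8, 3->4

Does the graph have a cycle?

Yes

DFS with white/gray/black marking, starting from 4:
4 gray
  6 gray
    2 gray
      7 gray
      7 black
    2 black
  6 black
  4→7: 7 black — skip
4 black
1 gray
  5 gray
    12 gray
      12→2: 2 black — skip
      12→6: 6 black — skip
      3 gray
        3→2: 2 black — skip
        3→4: 4 black — skip
        3→7: 7 black — skip
      3 black
      12→7: 7 black — skip
      12→4: 4 black — skip
    12 black
    5→3: 3 black — skip
    8 gray
      8→3: 3 black — skip
      11 gray
        11→12: 12 black — skip
        11→1: 1 is gray → back edge
Back edge found, so a cycle exists: 1 → 5 → 8 → 11 → 1.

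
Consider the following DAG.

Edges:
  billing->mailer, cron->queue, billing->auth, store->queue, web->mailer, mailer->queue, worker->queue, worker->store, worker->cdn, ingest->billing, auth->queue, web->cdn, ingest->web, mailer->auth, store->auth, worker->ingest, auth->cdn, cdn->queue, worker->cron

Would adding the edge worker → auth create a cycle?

Adding worker→auth creates a cycle iff auth can already reach worker.
Explore from auth: no path reaches worker. The graph stays acyclic.

No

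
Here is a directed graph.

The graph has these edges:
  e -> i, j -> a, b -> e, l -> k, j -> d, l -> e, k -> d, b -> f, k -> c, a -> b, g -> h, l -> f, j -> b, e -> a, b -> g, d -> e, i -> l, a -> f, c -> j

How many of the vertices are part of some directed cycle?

9

A vertex is on a directed cycle iff it belongs to a strongly connected component of size ≥ 2 (or has a self-loop).
The vertices on cycles are {a, b, c, d, e, i, j, k, l} — 9 in total.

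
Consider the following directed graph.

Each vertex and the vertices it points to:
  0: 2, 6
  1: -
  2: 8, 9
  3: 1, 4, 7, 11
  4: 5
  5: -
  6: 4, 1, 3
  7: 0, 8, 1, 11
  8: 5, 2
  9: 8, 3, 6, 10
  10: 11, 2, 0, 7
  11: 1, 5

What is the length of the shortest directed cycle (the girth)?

For each vertex v, BFS finds the shortest path from v back to v.
The shortest such closed walk is 8 → 2 → 8, length 2.

2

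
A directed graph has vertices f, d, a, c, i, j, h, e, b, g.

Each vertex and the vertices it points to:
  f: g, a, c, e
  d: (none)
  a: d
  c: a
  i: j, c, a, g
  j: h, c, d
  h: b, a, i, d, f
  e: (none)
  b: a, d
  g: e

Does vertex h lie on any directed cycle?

h is on a cycle iff h can reach itself via ≥1 edge.
h → i → j → h — yes.

Yes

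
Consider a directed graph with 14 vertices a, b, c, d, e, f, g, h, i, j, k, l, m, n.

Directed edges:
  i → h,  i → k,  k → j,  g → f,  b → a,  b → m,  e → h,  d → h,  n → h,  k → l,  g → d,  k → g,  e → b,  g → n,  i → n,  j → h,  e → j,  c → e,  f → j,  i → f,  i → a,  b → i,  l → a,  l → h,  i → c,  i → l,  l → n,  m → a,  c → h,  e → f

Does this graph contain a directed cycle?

Yes

DFS with white/gray/black marking, starting from d:
d gray
  h gray
  h black
d black
a gray
a black
b gray
  m gray
    m→a: a black — skip
  m black
  b→a: a black — skip
  i gray
    c gray
      c→h: h black — skip
      e gray
        f gray
          j gray
            j→h: h black — skip
          j black
        f black
        e→h: h black — skip
        e→j: j black — skip
        e→b: b is gray → back edge
Back edge found, so a cycle exists: b → i → c → e → b.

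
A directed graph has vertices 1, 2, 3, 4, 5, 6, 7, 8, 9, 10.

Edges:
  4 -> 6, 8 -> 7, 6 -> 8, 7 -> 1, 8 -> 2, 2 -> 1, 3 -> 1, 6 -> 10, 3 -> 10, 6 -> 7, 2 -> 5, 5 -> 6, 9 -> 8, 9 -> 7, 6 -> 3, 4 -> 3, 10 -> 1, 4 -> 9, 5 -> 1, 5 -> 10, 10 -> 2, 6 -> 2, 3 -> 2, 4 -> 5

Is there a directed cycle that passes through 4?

4 lies on a cycle iff there is a path from 4 back to itself.
Exploring from 4, it never reaches itself; equivalently, its strongly connected component is a singleton.

No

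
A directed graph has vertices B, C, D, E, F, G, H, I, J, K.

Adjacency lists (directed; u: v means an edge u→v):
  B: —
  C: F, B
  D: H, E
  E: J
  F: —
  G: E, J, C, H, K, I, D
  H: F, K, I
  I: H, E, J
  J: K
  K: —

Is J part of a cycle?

No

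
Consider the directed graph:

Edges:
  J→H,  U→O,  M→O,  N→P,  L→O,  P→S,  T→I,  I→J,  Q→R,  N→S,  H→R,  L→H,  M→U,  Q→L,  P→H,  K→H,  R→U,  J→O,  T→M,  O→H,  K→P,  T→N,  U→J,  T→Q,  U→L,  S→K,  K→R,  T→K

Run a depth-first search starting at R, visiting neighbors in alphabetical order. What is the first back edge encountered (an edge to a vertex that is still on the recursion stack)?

DFS from R (visiting neighbors in alphabetical order); mark gray on enter, black on exit:
R gray
  U gray
    J gray
      H gray
        H→R: R is gray → back edge
First back edge: H → R.

H→R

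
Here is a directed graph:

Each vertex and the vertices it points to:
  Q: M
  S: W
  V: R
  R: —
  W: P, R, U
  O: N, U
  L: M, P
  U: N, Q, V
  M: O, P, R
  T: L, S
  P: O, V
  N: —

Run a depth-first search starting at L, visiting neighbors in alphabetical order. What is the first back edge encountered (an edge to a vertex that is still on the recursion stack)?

Q→M

DFS from L (visiting neighbors in alphabetical order); mark gray on enter, black on exit:
L gray
  M gray
    O gray
      N gray
      N black
      U gray
        U→N: N black — skip
        Q gray
          Q→M: M is gray → back edge
First back edge: Q → M.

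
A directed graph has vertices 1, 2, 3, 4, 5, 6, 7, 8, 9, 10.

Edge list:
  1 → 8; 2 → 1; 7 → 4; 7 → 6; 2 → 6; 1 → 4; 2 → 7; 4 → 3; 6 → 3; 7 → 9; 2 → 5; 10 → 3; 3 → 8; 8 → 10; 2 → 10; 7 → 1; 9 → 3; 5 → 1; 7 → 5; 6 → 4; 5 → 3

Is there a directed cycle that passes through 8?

Yes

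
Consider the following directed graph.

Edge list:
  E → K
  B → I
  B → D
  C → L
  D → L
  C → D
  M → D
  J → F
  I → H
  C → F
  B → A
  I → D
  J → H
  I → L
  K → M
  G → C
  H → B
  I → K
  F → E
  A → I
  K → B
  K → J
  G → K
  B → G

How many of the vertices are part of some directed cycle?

10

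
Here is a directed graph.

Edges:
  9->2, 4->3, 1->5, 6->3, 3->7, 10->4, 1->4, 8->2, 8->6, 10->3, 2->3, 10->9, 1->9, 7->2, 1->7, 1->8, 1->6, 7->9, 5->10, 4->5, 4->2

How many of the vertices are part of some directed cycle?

7

A vertex is on a directed cycle iff it belongs to a strongly connected component of size ≥ 2 (or has a self-loop).
The vertices on cycles are {2, 3, 4, 5, 7, 9, 10} — 7 in total.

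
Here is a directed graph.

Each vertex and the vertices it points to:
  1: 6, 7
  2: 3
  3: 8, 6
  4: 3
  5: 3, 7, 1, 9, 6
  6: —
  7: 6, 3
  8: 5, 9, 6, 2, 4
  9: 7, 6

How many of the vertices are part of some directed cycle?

8

A vertex is on a directed cycle iff it belongs to a strongly connected component of size ≥ 2 (or has a self-loop).
The vertices on cycles are {1, 2, 3, 4, 5, 7, 8, 9} — 8 in total.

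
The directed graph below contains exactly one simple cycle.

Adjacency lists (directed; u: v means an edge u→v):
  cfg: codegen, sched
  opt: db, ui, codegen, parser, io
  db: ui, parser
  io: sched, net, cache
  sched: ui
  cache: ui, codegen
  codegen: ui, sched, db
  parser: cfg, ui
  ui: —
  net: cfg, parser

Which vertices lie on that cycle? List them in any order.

db, cfg, parser, codegen

DFS with gray/black marking from db:
db gray
  ui gray
  ui black
  parser gray
    cfg gray
      codegen gray
        codegen→ui: ui black — skip
        sched gray
          sched→ui: ui black — skip
        sched black
        codegen→db: db is gray → back edge
Back edge closes the cycle db → parser → cfg → codegen → db; its vertices are {db, cfg, parser, codegen}.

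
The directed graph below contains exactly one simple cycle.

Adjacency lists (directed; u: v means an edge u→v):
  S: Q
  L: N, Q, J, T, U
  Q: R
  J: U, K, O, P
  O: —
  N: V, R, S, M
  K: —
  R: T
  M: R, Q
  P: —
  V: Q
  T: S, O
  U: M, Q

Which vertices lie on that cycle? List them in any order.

DFS with gray/black marking from T:
T gray
  S gray
    Q gray
      R gray
        R→T: T is gray → back edge
Back edge closes the cycle T → S → Q → R → T; its vertices are {Q, R, S, T}.

Q, R, S, T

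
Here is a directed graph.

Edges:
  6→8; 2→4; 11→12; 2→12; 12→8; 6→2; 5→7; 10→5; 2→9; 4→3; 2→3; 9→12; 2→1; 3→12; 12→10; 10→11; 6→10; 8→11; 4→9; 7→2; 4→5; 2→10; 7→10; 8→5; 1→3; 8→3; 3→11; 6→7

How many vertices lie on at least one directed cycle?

11

A vertex is on a directed cycle iff it belongs to a strongly connected component of size ≥ 2 (or has a self-loop).
The vertices on cycles are {1, 2, 3, 4, 5, 7, 8, 9, 10, 11, 12} — 11 in total.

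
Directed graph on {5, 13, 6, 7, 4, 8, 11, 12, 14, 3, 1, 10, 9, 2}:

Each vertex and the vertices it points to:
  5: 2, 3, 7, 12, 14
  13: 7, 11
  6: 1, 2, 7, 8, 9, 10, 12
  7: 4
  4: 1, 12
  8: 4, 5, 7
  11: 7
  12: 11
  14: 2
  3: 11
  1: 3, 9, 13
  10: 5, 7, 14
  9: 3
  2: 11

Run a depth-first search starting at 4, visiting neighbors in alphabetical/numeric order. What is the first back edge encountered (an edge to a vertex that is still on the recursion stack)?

DFS from 4 (visiting neighbors in alphabetical/numeric order); mark gray on enter, black on exit:
4 gray
  1 gray
    3 gray
      11 gray
        7 gray
          7→4: 4 is gray → back edge
First back edge: 7 → 4.

7→4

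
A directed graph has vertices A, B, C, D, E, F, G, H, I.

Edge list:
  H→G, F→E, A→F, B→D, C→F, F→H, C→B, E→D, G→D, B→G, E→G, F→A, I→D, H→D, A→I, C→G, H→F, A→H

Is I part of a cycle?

I lies on a cycle iff there is a path from I back to itself.
Exploring from I, it never reaches itself; equivalently, its strongly connected component is a singleton.

No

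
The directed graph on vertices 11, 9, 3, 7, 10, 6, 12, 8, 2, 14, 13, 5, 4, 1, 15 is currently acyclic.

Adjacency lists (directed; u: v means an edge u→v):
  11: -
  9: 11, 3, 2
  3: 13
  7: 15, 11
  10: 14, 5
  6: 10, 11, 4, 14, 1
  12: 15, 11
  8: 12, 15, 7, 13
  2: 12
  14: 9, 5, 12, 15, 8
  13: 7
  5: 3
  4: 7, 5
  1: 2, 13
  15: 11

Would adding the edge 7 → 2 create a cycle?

Adding 7→2 creates a cycle iff 2 can already reach 7.
Explore from 2: no path reaches 7. The graph stays acyclic.

No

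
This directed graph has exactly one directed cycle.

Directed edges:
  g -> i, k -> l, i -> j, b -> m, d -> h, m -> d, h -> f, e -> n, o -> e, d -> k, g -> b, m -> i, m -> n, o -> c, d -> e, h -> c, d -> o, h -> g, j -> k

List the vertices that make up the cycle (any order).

b, d, g, h, m

DFS with gray/black marking from m:
m gray
  d gray
    o gray
      e gray
        n gray
        n black
      e black
      c gray
      c black
    o black
    k gray
      l gray
      l black
    k black
    d→e: e black — skip
    h gray
      g gray
        b gray
          b→m: m is gray → back edge
Back edge closes the cycle m → d → h → g → b → m; its vertices are {b, d, g, h, m}.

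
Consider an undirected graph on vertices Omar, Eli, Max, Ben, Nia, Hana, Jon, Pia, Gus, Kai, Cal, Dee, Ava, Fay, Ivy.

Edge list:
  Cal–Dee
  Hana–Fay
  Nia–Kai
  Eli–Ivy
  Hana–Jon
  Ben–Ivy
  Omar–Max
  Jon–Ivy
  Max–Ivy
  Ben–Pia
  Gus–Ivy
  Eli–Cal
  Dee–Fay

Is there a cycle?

Yes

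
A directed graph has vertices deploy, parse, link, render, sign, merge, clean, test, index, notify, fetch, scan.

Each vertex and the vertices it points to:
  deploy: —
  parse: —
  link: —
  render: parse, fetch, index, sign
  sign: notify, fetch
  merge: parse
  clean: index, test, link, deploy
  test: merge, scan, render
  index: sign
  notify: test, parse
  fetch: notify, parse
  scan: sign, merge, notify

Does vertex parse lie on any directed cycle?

No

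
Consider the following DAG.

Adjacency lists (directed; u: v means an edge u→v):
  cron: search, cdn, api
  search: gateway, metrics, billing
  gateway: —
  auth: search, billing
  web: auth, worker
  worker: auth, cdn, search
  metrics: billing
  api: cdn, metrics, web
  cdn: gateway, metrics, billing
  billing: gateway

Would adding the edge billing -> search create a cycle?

Yes

Adding billing→search creates a cycle iff search can already reach billing.
Path from search: search → billing.
So search → … → billing → search is a cycle.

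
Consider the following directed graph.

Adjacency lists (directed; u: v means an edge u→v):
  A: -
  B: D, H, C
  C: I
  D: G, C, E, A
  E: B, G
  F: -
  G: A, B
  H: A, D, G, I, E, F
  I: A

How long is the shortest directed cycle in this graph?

3

For each vertex v, BFS finds the shortest path from v back to v.
The shortest such closed walk is E → B → H → E, length 3.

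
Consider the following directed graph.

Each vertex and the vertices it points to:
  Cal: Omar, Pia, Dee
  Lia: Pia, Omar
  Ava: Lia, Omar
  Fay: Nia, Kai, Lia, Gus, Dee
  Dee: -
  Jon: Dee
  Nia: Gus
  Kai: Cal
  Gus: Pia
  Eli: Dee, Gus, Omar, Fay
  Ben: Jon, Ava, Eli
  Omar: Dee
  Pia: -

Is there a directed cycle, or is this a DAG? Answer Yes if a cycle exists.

No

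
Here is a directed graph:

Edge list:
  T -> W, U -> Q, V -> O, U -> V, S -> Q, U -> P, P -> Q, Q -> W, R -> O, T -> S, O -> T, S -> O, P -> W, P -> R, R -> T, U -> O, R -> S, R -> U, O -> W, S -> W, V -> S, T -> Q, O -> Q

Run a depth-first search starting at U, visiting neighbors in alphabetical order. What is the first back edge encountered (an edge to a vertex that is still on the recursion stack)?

S→O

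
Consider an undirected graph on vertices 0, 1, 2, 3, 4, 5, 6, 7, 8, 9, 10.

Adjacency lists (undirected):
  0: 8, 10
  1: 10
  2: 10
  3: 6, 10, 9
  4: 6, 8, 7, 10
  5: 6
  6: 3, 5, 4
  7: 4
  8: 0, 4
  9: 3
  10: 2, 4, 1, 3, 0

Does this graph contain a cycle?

DFS, tracking each vertex's parent; an edge to a visited non-parent vertex closes a cycle.
Start from 2:
visit 2 (parent –)
  visit 10 (parent 2)
    10–2: parent, skip
    visit 4 (parent 10)
      visit 6 (parent 4)
        visit 3 (parent 6)
          3–6: parent, skip
          3–10: 10 visited and ≠ parent → cycle
Cycle: 10 – 4 – 6 – 3 – 10.

Yes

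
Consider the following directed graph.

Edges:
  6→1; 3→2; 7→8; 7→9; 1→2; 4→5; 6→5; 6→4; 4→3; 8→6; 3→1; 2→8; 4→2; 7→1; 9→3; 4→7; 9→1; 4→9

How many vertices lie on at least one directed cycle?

8

A vertex is on a directed cycle iff it belongs to a strongly connected component of size ≥ 2 (or has a self-loop).
The vertices on cycles are {1, 2, 3, 4, 6, 7, 8, 9} — 8 in total.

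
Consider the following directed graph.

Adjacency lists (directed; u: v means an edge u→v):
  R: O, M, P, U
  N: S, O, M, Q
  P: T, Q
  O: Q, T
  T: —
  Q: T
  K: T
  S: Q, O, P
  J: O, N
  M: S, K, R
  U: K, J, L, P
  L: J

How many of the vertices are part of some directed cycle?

A vertex is on a directed cycle iff it belongs to a strongly connected component of size ≥ 2 (or has a self-loop).
The vertices on cycles are {J, L, M, N, R, U} — 6 in total.

6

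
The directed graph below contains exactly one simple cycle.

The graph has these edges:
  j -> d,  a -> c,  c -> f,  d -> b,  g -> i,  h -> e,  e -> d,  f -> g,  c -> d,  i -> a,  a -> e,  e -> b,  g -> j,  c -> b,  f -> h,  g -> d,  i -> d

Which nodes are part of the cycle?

DFS with gray/black marking from f:
f gray
  g gray
    d gray
      b gray
      b black
    d black
    i gray
      a gray
        c gray
          c→f: f is gray → back edge
Back edge closes the cycle f → g → i → a → c → f; its vertices are {a, c, f, g, i}.

a, c, f, g, i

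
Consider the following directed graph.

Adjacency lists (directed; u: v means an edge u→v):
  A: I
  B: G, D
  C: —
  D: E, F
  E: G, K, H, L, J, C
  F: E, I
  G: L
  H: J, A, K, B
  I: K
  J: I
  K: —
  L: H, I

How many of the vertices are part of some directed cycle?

7

A vertex is on a directed cycle iff it belongs to a strongly connected component of size ≥ 2 (or has a self-loop).
The vertices on cycles are {B, D, E, F, G, H, L} — 7 in total.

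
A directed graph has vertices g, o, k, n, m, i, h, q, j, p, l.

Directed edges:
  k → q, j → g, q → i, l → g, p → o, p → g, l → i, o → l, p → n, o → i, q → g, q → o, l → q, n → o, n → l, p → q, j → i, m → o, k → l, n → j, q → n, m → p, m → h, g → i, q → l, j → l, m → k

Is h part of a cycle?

No

h lies on a cycle iff there is a path from h back to itself.
Exploring from h, it never reaches itself; equivalently, its strongly connected component is a singleton.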